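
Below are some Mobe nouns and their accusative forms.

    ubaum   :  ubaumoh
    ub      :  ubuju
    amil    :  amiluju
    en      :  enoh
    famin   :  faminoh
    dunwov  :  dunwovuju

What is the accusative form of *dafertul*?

dafertuluju

The suffix is conditioned by the final consonant: -oh when the stem ends in a nasal (*ubaum*, *en*, *famin*); -uju when the stem ends in a non-nasal consonant (*ub*, *amil*, *dunwov*).
Since the final consonant of *dafertul* is /l/ (non-nasal), it takes -uju, giving *dafertuluju*.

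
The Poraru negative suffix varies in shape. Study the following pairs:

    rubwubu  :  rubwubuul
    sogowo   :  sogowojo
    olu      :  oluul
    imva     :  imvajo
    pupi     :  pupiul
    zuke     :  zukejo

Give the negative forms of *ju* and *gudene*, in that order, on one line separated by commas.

juul, gudenejo

The alternation tracks the last vowel of the stem — -ul when the last vowel of the stem is a high vowel (*rubwubu*, *olu*, *pupi*); -jo when the last vowel of the stem is a non-high vowel (*sogowo*, *imva*, *zuke*).
The last vowel of *ju* is /u/, which is a high vowel, so the suffix is -ul, giving *juul*.
Since the last vowel of *gudene* is /e/ (a non-high vowel), it takes -jo, giving *gudenejo*.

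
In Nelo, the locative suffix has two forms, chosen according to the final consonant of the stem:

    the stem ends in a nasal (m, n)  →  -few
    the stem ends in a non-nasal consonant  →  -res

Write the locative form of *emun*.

*emun*: final consonant = /n/, a nasal → -few → *emunfew*.

emunfew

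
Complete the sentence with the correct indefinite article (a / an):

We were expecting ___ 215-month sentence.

a

The indefinite article is chosen by the initial *sound* of the following word, not its spelling.
The number *215* is spoken "two hundred …", beginning with /tuː/ — a consonant sound.
So the article is *a*: We were expecting a 215-month sentence.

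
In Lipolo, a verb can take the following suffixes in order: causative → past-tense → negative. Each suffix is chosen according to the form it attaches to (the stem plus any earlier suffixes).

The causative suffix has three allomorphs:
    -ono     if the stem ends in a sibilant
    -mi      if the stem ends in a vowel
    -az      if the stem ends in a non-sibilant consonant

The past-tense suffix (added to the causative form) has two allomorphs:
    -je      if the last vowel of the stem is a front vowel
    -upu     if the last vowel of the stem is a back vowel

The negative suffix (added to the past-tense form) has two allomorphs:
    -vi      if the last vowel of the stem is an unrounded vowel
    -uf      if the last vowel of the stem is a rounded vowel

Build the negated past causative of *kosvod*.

*kosvod*: final sound = /d/, a non-sibilant consonant → -az → *kosvodaz*.
The causative form *kosvodaz*: last vowel = /a/, a back vowel → -upu → *kosvodazupu*.
The past-tense form *kosvodazupu*: last vowel = /u/, a rounded vowel → -uf → *kosvodazupuuf*.

kosvodazupuuf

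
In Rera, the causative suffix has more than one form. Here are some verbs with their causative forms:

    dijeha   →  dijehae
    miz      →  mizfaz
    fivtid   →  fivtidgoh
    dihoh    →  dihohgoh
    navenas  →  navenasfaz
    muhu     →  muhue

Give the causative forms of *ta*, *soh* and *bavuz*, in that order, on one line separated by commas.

tae, sohgoh, bavuzfaz

The suffix is conditioned by the final sound: -faz when the stem ends in a sibilant (*miz*, *navenas*); -goh when the stem ends in a non-sibilant consonant (*fivtid*, *dihoh*); -e when the stem ends in a vowel (*dijeha*, *muhu*).
*ta*: final sound = /a/, a vowel → -e → *tae*.
*soh* — final sound /h/ (a non-sibilant consonant) → -goh → *sohgoh*.
The final sound of *bavuz* is /z/, which is a sibilant, so the suffix is -faz, giving *bavuzfaz*.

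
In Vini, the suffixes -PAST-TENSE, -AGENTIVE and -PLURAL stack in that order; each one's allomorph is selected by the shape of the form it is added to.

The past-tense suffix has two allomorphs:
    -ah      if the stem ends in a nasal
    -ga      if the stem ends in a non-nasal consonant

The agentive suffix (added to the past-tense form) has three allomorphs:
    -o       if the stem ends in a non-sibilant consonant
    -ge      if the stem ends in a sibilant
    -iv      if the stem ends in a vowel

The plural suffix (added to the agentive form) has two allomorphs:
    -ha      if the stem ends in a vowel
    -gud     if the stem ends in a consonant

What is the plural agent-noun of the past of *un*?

Since the final consonant of *un* is /n/ (a nasal), it takes -ah, giving *unah*.
Since the final sound of the past-tense form *unah* is /h/ (a non-sibilant consonant), it takes -o, giving *unaho*.
The agentive form *unaho* — final sound /o/ (a vowel) → -ha → *unahoha*.

unahoha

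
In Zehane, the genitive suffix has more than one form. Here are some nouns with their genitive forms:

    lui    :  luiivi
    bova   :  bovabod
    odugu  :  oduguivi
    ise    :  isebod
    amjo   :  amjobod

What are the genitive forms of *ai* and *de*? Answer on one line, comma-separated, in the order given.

aiivi, debod

The alternation tracks the last vowel of the stem — -ivi when the last vowel of the stem is a high vowel (*lui*, *odugu*); -bod when the last vowel of the stem is a non-high vowel (*bova*, *ise*, *amjo*).
*ai* — last vowel /i/ (a high vowel) → -ivi → *aiivi*.
*de* — last vowel /e/ (a non-high vowel) → -bod → *debod*.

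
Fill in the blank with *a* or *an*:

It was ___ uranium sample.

The indefinite article is chosen by the initial *sound* of the following word, not its spelling.
*uranium* begins with the sound /jʊ/ (u pronounced /jʊ/) — a consonant sound.
So the article is *a*: It was a uranium sample.

a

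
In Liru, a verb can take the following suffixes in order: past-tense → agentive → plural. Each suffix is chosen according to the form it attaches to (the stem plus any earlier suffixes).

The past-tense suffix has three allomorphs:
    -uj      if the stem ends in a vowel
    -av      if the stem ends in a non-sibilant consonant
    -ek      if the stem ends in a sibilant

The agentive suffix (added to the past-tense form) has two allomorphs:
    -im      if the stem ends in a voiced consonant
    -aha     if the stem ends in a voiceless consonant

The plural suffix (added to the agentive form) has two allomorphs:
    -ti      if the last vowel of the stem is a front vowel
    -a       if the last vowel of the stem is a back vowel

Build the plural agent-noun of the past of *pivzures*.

*pivzures* — final sound /s/ (a sibilant) → -ek → *pivzuresek*.
Since the final consonant of the past-tense form *pivzuresek* is /k/ (voiceless), it takes -aha, giving *pivzuresekaha*.
Since the last vowel of the agentive form *pivzuresekaha* is /a/ (a back vowel), it takes -a, giving *pivzuresekahaa*.

pivzuresekahaa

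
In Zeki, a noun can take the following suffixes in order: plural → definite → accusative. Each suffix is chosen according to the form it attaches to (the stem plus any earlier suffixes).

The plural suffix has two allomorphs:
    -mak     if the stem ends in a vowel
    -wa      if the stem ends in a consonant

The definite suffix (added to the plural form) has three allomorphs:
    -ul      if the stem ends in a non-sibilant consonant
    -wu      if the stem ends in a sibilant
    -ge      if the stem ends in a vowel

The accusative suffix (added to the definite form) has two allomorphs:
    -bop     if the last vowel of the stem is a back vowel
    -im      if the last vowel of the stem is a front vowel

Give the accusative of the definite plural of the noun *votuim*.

votuimwageim

*votuim*: final sound = /m/, a consonant → -wa → *votuimwa*.
Since the final sound of the plural form *votuimwa* is /a/ (a vowel), it takes -ge, giving *votuimwage*.
Since the last vowel of the definite form *votuimwage* is /e/ (a front vowel), it takes -im, giving *votuimwageim*.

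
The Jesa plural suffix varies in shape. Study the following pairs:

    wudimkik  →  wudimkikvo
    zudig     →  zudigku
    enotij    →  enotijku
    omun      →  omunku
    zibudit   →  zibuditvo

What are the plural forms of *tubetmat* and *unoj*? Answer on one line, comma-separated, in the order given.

tubetmatvo, unojku

The pattern is voicing of the final consonant: -vo when the stem ends in a voiceless consonant (*wudimkik*, *zibudit*); -ku when the stem ends in a voiced consonant (*zudig*, *enotij*, *omun*).
*tubetmat* — final consonant /t/ (voiceless) → -vo → *tubetmatvo*.
*unoj* — final consonant /j/ (voiced) → -ku → *unojku*.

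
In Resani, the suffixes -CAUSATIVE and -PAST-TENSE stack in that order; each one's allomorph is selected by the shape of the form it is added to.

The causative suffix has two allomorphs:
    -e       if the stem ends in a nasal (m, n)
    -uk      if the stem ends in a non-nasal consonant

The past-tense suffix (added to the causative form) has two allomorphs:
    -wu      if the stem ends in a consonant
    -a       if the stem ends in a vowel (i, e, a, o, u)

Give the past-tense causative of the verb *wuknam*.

wuknamea

*wuknam* — final consonant /m/ (a nasal) → -e → *wukname*.
Since the final sound of the causative form *wukname* is /e/ (a vowel), it takes -a, giving *wuknamea*.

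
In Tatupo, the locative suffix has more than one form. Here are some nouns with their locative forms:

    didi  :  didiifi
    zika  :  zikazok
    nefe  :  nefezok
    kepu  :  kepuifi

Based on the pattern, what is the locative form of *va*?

The suffix is conditioned by the last vowel: -ifi when the last vowel of the stem is a high vowel (*didi*, *kepu*); -zok when the last vowel of the stem is a non-high vowel (*zika*, *nefe*).
Since the last vowel of *va* is /a/ (a non-high vowel), it takes -zok, giving *vazok*.

vazok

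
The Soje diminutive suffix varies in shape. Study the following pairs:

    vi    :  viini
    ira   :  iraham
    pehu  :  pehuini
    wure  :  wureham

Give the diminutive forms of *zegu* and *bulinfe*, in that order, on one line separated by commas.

The alternation tracks the last vowel of the stem — -ini when the last vowel of the stem is a high vowel (*vi*, *pehu*); -ham when the last vowel of the stem is a non-high vowel (*ira*, *wure*).
Since the last vowel of *zegu* is /u/ (a high vowel), it takes -ini, giving *zeguini*.
*bulinfe* — last vowel /e/ (a non-high vowel) → -ham → *bulinfeham*.

zeguini, bulinfeham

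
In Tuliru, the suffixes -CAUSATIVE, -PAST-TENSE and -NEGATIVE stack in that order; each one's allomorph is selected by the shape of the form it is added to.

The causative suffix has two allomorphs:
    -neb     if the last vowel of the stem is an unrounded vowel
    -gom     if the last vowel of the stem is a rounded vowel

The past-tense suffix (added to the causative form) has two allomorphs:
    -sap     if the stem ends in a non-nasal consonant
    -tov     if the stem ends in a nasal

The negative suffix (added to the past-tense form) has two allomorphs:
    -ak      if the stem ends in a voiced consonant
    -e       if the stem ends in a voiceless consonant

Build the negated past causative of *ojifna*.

ojifnanebsape

Since the last vowel of *ojifna* is /a/ (an unrounded vowel), it takes -neb, giving *ojifnaneb*.
The final consonant of the causative form *ojifnaneb* is /b/, which is non-nasal, so the past-tense suffix is -sap, giving *ojifnanebsap*.
Since the final consonant of the past-tense form *ojifnanebsap* is /p/ (voiceless), it takes -e, giving *ojifnanebsape*.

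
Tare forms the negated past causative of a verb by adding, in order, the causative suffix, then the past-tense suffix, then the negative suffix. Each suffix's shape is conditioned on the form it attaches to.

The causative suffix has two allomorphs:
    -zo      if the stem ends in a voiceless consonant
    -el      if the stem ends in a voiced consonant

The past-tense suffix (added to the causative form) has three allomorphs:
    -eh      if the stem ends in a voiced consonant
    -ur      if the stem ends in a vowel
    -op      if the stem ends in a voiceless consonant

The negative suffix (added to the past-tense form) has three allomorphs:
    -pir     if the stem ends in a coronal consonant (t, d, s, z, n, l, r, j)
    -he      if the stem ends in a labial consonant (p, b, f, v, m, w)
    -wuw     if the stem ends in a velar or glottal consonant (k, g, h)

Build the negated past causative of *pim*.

pimelehwuw

The final consonant of *pim* is /m/, which is voiced, so the causative suffix is -el, giving *pimel*.
The final sound of the causative form *pimel* is /l/, which is a voiced consonant, so the past-tense suffix is -eh, giving *pimeleh*.
The final consonant of the past-tense form *pimeleh* is /h/, which is velar/glottal, so the negative suffix is -wuw, giving *pimelehwuw*.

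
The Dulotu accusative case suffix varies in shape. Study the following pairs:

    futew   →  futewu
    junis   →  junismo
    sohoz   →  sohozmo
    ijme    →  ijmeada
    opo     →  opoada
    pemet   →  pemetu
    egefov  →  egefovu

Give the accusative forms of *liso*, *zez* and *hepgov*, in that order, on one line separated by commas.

The suffix is conditioned by the final sound: -mo when the stem ends in a sibilant (*junis*, *sohoz*); -u when the stem ends in a non-sibilant consonant (*futew*, *pemet*, *egefov*); -ada when the stem ends in a vowel (*ijme*, *opo*).
*liso*: final sound = /o/, a vowel → -ada → *lisoada*.
The final sound of *zez* is /z/, which is a sibilant, so the suffix is -mo, giving *zezmo*.
*hepgov* — final sound /v/ (a non-sibilant consonant) → -u → *hepgovu*.

lisoada, zezmo, hepgovu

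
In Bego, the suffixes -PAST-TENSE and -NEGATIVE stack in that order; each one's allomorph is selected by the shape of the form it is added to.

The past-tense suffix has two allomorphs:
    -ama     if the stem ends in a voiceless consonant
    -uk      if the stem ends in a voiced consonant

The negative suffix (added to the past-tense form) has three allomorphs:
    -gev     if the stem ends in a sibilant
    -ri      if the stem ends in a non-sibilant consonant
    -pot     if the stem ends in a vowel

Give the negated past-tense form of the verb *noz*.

nozukri

The final consonant of *noz* is /z/, which is voiced, so the past-tense suffix is -uk, giving *nozuk*.
The past-tense form *nozuk*: final sound = /k/, a non-sibilant consonant → -ri → *nozukri*.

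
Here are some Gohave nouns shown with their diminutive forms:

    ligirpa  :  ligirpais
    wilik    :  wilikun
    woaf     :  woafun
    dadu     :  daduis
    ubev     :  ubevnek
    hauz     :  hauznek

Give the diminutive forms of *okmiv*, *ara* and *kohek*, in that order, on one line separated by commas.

The alternation tracks the final sound of the stem — -un when the stem ends in a voiceless consonant (*wilik*, *woaf*); -nek when the stem ends in a voiced consonant (*ubev*, *hauz*); -is when the stem ends in a vowel (*ligirpa*, *dadu*).
*okmiv* — final sound /v/ (a voiced consonant) → -nek → *okmivnek*.
*ara*: final sound = /a/, a vowel → -is → *arais*.
The final sound of *kohek* is /k/, which is a voiceless consonant, so the suffix is -un, giving *kohekun*.

okmivnek, arais, kohekun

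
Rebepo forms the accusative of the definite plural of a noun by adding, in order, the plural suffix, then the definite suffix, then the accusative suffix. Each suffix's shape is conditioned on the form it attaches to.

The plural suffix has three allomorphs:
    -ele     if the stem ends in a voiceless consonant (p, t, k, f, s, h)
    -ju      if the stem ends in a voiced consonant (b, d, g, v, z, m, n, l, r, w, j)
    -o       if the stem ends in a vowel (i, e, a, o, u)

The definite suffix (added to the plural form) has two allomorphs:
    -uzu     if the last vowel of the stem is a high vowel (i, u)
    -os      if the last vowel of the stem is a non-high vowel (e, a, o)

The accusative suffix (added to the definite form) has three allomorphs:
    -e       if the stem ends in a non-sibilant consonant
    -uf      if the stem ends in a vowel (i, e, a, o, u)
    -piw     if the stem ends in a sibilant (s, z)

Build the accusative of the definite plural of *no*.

nooospiw

The final sound of *no* is /o/, which is a vowel, so the plural suffix is -o, giving *noo*.
The plural form *noo*: last vowel = /o/, a non-high vowel → -os → *nooos*.
The definite form *nooos*: final sound = /s/, a sibilant → -piw → *nooospiw*.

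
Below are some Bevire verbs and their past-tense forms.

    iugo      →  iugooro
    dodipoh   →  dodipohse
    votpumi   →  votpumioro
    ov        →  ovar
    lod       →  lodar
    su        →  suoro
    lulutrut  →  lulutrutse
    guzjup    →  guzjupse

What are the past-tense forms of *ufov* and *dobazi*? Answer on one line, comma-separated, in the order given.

The pattern is voicing of the final sound: -se when the stem ends in a voiceless consonant (*dodipoh*, *lulutrut*, *guzjup*); -ar when the stem ends in a voiced consonant (*ov*, *lod*); -oro when the stem ends in a vowel (*iugo*, *votpumi*, *su*).
The final sound of *ufov* is /v/, which is a voiced consonant, so the suffix is -ar, giving *ufovar*.
*dobazi* — final sound /i/ (a vowel) → -oro → *dobazioro*.

ufovar, dobazioro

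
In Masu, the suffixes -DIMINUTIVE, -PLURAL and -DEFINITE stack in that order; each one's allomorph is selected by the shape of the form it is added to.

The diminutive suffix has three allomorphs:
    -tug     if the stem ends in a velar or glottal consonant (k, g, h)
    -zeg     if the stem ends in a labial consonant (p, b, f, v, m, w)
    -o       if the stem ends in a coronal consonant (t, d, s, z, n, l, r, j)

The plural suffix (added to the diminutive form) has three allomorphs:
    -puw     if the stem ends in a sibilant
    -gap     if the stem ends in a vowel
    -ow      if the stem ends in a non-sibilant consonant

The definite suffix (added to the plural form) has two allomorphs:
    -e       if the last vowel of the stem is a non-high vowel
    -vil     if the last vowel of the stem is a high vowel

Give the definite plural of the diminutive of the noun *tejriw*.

*tejriw* — final consonant /w/ (labial) → -zeg → *tejriwzeg*.
The diminutive form *tejriwzeg* — final sound /g/ (a non-sibilant consonant) → -ow → *tejriwzegow*.
Since the last vowel of the plural form *tejriwzegow* is /o/ (a non-high vowel), it takes -e, giving *tejriwzegowe*.

tejriwzegowe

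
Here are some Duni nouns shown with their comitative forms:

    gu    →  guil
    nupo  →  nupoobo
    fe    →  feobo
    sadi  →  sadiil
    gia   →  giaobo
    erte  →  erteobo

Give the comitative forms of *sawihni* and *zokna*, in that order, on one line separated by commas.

The pattern is height harmony: -il when the last vowel of the stem is a high vowel (*gu*, *sadi*); -obo when the last vowel of the stem is a non-high vowel (*nupo*, *fe*, *gia*, *erte*).
*sawihni* — last vowel /i/ (a high vowel) → -il → *sawihniil*.
The last vowel of *zokna* is /a/, which is a non-high vowel, so the suffix is -obo, giving *zoknaobo*.

sawihniil, zoknaobo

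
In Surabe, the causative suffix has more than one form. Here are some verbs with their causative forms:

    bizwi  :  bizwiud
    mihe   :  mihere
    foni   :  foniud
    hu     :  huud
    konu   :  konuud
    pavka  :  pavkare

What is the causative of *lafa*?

lafare

Looking at the last vowel of each stem: -ud when the last vowel of the stem is a high vowel (*bizwi*, *foni*, *hu*, *konu*); -re when the last vowel of the stem is a non-high vowel (*mihe*, *pavka*).
Since the last vowel of *lafa* is /a/ (a non-high vowel), it takes -re, giving *lafare*.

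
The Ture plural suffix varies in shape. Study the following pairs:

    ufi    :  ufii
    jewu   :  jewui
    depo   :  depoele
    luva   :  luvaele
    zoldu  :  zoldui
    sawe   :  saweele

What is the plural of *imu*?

The alternation tracks the last vowel of the stem — -i when the last vowel of the stem is a high vowel (*ufi*, *jewu*, *zoldu*); -ele when the last vowel of the stem is a non-high vowel (*depo*, *luva*, *sawe*).
*imu*: last vowel = /u/, a high vowel → -i → *imui*.

imui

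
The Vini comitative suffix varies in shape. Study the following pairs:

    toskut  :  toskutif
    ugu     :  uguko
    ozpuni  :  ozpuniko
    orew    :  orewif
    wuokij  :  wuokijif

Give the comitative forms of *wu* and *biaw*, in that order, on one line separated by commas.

The pattern is consonant vs. vowel: -if when the stem ends in a consonant (*toskut*, *orew*, *wuokij*); -ko when the stem ends in a vowel (*ugu*, *ozpuni*).
*wu* — final sound /u/ (a vowel) → -ko → *wuko*.
The final sound of *biaw* is /w/, which is a consonant, so the suffix is -if, giving *biawif*.

wuko, biawif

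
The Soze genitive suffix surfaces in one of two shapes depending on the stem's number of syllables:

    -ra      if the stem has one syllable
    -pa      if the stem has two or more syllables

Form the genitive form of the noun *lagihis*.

lagihispa

*lagihis* (3 syllables) → -pa → *lagihispa*.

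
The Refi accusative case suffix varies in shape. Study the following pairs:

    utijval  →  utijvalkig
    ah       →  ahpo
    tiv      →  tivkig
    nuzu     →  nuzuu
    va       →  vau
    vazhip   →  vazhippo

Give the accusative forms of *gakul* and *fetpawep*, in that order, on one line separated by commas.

gakulkig, fetpaweppo

The suffix is conditioned by the final sound: -po when the stem ends in a voiceless consonant (*ah*, *vazhip*); -kig when the stem ends in a voiced consonant (*utijval*, *tiv*); -u when the stem ends in a vowel (*nuzu*, *va*).
The final sound of *gakul* is /l/, which is a voiced consonant, so the suffix is -kig, giving *gakulkig*.
Since the final sound of *fetpawep* is /p/ (a voiceless consonant), it takes -po, giving *fetpaweppo*.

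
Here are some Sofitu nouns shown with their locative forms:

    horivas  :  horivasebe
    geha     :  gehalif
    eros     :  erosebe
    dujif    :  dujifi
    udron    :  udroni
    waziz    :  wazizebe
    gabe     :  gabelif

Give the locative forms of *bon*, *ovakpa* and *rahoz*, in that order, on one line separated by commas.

boni, ovakpalif, rahozebe

The pattern is sibilance of the final sound: -ebe when the stem ends in a sibilant (*horivas*, *eros*, *waziz*); -i when the stem ends in a non-sibilant consonant (*dujif*, *udron*); -lif when the stem ends in a vowel (*geha*, *gabe*).
Since the final sound of *bon* is /n/ (a non-sibilant consonant), it takes -i, giving *boni*.
Since the final sound of *ovakpa* is /a/ (a vowel), it takes -lif, giving *ovakpalif*.
*rahoz* — final sound /z/ (a sibilant) → -ebe → *rahozebe*.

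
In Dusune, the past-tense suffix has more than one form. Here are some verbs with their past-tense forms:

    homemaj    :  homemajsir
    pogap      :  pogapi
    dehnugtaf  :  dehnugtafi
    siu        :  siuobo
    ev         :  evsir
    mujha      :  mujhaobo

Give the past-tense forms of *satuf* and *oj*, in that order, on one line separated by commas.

satufi, ojsir

The alternation tracks the final sound of the stem — -i when the stem ends in a voiceless consonant (*pogap*, *dehnugtaf*); -sir when the stem ends in a voiced consonant (*homemaj*, *ev*); -obo when the stem ends in a vowel (*siu*, *mujha*).
The final sound of *satuf* is /f/, which is a voiceless consonant, so the suffix is -i, giving *satufi*.
The final sound of *oj* is /j/, which is a voiced consonant, so the suffix is -sir, giving *ojsir*.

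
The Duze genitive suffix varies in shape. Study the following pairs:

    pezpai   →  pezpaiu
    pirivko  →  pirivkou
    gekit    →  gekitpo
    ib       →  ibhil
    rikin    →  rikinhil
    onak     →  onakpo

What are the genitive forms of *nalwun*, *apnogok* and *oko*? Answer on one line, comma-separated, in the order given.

The alternation tracks the final sound of the stem — -po when the stem ends in a voiceless consonant (*gekit*, *onak*); -hil when the stem ends in a voiced consonant (*ib*, *rikin*); -u when the stem ends in a vowel (*pezpai*, *pirivko*).
*nalwun* — final sound /n/ (a voiced consonant) → -hil → *nalwunhil*.
*apnogok*: final sound = /k/, a voiceless consonant → -po → *apnogokpo*.
*oko*: final sound = /o/, a vowel → -u → *okou*.

nalwunhil, apnogokpo, okou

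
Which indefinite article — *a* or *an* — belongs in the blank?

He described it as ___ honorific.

an

The indefinite article is chosen by the initial *sound* of the following word, not its spelling.
*honorific* begins with the sound /ɒ/ (silent h) — a vowel sound.
So the article is *an*: He described it as an honorific.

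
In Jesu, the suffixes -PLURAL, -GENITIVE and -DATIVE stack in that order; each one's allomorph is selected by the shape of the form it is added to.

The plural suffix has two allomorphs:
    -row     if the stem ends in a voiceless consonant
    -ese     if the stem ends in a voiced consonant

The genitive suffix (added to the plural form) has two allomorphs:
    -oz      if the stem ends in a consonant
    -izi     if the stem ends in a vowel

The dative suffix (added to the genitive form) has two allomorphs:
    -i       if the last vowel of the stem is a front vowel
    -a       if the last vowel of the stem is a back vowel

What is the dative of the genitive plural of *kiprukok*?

*kiprukok* — final consonant /k/ (voiceless) → -row → *kiprukokrow*.
The plural form *kiprukokrow*: final sound = /w/, a consonant → -oz → *kiprukokrowoz*.
The last vowel of the genitive form *kiprukokrowoz* is /o/, which is a back vowel, so the dative suffix is -a, giving *kiprukokrowoza*.

kiprukokrowoza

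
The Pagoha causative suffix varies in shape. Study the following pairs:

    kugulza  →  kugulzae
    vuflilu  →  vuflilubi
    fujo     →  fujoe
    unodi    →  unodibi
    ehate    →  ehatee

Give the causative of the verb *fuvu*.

The alternation tracks the last vowel of the stem — -bi when the last vowel of the stem is a high vowel (*vuflilu*, *unodi*); -e when the last vowel of the stem is a non-high vowel (*kugulza*, *fujo*, *ehate*).
*fuvu* — last vowel /u/ (a high vowel) → -bi → *fuvubi*.

fuvubi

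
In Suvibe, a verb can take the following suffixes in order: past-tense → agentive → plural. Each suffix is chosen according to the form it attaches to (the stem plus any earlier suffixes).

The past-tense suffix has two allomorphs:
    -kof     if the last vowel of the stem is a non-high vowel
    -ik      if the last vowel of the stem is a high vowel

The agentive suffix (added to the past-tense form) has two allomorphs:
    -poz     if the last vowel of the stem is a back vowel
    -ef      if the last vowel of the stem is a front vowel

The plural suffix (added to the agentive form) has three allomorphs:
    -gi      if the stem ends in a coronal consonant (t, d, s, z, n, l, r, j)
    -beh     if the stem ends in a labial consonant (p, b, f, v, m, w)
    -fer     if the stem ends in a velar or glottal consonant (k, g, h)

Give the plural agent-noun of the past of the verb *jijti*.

jijtiikefbeh

*jijti*: last vowel = /i/, a high vowel → -ik → *jijtiik*.
Since the last vowel of the past-tense form *jijtiik* is /i/ (a front vowel), it takes -ef, giving *jijtiikef*.
The agentive form *jijtiikef* — final consonant /f/ (labial) → -beh → *jijtiikefbeh*.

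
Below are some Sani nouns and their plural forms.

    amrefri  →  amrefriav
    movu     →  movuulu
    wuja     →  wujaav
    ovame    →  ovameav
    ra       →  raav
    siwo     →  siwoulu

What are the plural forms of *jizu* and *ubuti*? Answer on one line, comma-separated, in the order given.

jizuulu, ubutiav

The alternation tracks the last vowel of the stem — -ulu when the last vowel of the stem is a rounded vowel (*movu*, *siwo*); -av when the last vowel of the stem is an unrounded vowel (*amrefri*, *wuja*, *ovame*, *ra*).
The last vowel of *jizu* is /u/, which is a rounded vowel, so the suffix is -ulu, giving *jizuulu*.
The last vowel of *ubuti* is /i/, which is an unrounded vowel, so the suffix is -av, giving *ubutiav*.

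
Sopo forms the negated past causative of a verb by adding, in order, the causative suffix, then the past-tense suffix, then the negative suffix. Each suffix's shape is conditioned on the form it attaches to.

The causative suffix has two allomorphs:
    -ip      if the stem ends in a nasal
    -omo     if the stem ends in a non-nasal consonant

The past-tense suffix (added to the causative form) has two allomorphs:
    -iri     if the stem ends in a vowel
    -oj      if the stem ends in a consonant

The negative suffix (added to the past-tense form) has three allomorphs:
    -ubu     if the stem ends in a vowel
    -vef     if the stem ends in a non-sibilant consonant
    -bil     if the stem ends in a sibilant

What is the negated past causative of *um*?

The final consonant of *um* is /m/, which is a nasal, so the causative suffix is -ip, giving *umip*.
The final sound of the causative form *umip* is /p/, which is a consonant, so the past-tense suffix is -oj, giving *umipoj*.
The past-tense form *umipoj* — final sound /j/ (a non-sibilant consonant) → -vef → *umipojvef*.

umipojvef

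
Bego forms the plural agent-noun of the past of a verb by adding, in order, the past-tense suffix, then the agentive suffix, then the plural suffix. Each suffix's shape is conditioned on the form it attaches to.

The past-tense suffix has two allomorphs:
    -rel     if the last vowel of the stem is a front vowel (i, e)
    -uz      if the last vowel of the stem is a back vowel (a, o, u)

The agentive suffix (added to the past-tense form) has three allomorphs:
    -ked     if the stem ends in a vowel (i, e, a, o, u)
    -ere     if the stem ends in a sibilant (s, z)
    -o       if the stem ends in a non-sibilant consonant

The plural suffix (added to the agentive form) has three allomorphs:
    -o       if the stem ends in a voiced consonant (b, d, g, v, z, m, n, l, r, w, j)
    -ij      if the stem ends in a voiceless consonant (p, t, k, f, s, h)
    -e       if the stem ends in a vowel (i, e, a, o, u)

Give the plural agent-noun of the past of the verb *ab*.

abuzeree

*ab* — last vowel /a/ (a back vowel) → -uz → *abuz*.
Since the final sound of the past-tense form *abuz* is /z/ (a sibilant), it takes -ere, giving *abuzere*.
The final sound of the agentive form *abuzere* is /e/, which is a vowel, so the plural suffix is -e, giving *abuzeree*.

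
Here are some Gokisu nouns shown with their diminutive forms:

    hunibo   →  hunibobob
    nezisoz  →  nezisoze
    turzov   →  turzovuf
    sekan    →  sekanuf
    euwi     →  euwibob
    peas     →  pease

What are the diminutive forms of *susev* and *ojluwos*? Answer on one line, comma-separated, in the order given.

susevuf, ojluwose

Looking at the final sound of each stem: -e when the stem ends in a sibilant (*nezisoz*, *peas*); -uf when the stem ends in a non-sibilant consonant (*turzov*, *sekan*); -bob when the stem ends in a vowel (*hunibo*, *euwi*).
The final sound of *susev* is /v/, which is a non-sibilant consonant, so the suffix is -uf, giving *susevuf*.
Since the final sound of *ojluwos* is /s/ (a sibilant), it takes -e, giving *ojluwose*.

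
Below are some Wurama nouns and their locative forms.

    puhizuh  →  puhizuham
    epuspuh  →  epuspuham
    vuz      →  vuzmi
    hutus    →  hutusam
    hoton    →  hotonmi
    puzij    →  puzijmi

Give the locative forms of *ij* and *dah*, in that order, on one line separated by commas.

The alternation tracks the final consonant of the stem — -am when the stem ends in a voiceless consonant (*puhizuh*, *epuspuh*, *hutus*); -mi when the stem ends in a voiced consonant (*vuz*, *hoton*, *puzij*).
*ij* — final consonant /j/ (voiced) → -mi → *ijmi*.
*dah*: final consonant = /h/, voiceless → -am → *daham*.

ijmi, daham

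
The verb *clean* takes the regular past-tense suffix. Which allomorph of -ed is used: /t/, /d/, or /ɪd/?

/d/

The stem *clean* ends in a voiced sound other than /d/.
The -ed suffix is realized as /ɪd/ after /t, d/; as /t/ after other voiceless consonants; and as /d/ after other voiced sounds.
So -ed on *clean* is pronounced /d/.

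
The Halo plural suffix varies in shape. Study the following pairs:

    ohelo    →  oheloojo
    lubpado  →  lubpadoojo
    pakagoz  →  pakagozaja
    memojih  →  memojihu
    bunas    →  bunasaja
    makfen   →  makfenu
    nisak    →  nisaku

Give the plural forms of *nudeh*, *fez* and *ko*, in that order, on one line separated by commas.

nudehu, fezaja, koojo

Looking at the final sound of each stem: -aja when the stem ends in a sibilant (*pakagoz*, *bunas*); -u when the stem ends in a non-sibilant consonant (*memojih*, *makfen*, *nisak*); -ojo when the stem ends in a vowel (*ohelo*, *lubpado*).
Since the final sound of *nudeh* is /h/ (a non-sibilant consonant), it takes -u, giving *nudehu*.
*fez* — final sound /z/ (a sibilant) → -aja → *fezaja*.
*ko*: final sound = /o/, a vowel → -ojo → *koojo*.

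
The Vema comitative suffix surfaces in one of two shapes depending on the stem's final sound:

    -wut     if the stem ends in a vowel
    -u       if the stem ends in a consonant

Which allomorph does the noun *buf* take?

-u

The final sound of *buf* is /f/, which is a consonant, so the suffix is -u.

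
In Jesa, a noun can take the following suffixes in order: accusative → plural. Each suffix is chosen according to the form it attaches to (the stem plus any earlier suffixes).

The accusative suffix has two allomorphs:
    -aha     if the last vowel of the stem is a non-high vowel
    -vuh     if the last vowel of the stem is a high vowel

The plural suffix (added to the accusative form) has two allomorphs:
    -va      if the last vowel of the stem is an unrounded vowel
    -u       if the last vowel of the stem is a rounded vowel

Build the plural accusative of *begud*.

*begud* — last vowel /u/ (a high vowel) → -vuh → *begudvuh*.
The accusative form *begudvuh* — last vowel /u/ (a rounded vowel) → -u → *begudvuhu*.

begudvuhu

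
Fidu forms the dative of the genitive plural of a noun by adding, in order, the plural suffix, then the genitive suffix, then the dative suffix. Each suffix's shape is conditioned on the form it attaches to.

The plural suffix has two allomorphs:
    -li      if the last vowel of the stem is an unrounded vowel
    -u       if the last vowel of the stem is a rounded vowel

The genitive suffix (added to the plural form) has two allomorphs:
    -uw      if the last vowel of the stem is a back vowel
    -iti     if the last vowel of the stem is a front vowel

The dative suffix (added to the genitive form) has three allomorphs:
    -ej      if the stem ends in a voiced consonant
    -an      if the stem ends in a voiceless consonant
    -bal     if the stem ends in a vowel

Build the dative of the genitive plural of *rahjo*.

The last vowel of *rahjo* is /o/, which is a rounded vowel, so the plural suffix is -u, giving *rahjou*.
The plural form *rahjou*: last vowel = /u/, a back vowel → -uw → *rahjouuw*.
The genitive form *rahjouuw*: final sound = /w/, a voiced consonant → -ej → *rahjouuwej*.

rahjouuwej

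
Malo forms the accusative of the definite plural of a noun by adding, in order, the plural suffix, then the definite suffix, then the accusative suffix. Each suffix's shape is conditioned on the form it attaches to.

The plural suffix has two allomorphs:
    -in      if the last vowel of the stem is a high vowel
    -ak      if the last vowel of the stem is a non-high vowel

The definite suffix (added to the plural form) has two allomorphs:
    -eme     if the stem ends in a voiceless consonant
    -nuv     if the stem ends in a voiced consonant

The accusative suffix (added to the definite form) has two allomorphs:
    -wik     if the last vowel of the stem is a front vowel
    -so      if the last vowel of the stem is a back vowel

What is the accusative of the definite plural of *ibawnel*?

ibawnelakemewik

The last vowel of *ibawnel* is /e/, which is a non-high vowel, so the plural suffix is -ak, giving *ibawnelak*.
The plural form *ibawnelak* — final consonant /k/ (voiceless) → -eme → *ibawnelakeme*.
The definite form *ibawnelakeme*: last vowel = /e/, a front vowel → -wik → *ibawnelakemewik*.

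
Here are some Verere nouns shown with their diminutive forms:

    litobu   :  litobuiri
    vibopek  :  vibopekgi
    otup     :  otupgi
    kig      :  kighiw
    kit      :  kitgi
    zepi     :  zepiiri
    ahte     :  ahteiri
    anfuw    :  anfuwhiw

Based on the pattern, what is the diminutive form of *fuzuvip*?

fuzuvipgi

The pattern is voicing of the final sound: -gi when the stem ends in a voiceless consonant (*vibopek*, *otup*, *kit*); -hiw when the stem ends in a voiced consonant (*kig*, *anfuw*); -iri when the stem ends in a vowel (*litobu*, *zepi*, *ahte*).
*fuzuvip* — final sound /p/ (a voiceless consonant) → -gi → *fuzuvipgi*.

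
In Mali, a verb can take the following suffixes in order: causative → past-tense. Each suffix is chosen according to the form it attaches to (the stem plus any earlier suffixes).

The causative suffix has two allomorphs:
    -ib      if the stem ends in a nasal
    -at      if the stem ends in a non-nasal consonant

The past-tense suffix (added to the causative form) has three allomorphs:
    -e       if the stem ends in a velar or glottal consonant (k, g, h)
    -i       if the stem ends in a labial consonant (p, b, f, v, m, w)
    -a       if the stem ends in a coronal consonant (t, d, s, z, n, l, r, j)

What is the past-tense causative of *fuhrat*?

Since the final consonant of *fuhrat* is /t/ (non-nasal), it takes -at, giving *fuhratat*.
The final consonant of the causative form *fuhratat* is /t/, which is coronal, so the past-tense suffix is -a, giving *fuhratata*.

fuhratata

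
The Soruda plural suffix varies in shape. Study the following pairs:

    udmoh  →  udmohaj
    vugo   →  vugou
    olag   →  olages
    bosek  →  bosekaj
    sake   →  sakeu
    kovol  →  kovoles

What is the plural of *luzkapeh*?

The alternation tracks the final sound of the stem — -aj when the stem ends in a voiceless consonant (*udmoh*, *bosek*); -es when the stem ends in a voiced consonant (*olag*, *kovol*); -u when the stem ends in a vowel (*vugo*, *sake*).
Since the final sound of *luzkapeh* is /h/ (a voiceless consonant), it takes -aj, giving *luzkapehaj*.

luzkapehaj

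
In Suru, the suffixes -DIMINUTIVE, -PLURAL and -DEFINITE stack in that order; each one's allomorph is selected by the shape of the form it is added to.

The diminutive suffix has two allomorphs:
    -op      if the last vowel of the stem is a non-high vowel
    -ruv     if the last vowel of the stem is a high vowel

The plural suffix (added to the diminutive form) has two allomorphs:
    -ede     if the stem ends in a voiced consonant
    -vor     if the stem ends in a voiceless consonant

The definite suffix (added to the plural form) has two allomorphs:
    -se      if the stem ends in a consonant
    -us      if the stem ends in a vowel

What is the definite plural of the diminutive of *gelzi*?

gelziruvedeus

The last vowel of *gelzi* is /i/, which is a high vowel, so the diminutive suffix is -ruv, giving *gelziruv*.
The diminutive form *gelziruv* — final consonant /v/ (voiced) → -ede → *gelziruvede*.
Since the final sound of the plural form *gelziruvede* is /e/ (a vowel), it takes -us, giving *gelziruvedeus*.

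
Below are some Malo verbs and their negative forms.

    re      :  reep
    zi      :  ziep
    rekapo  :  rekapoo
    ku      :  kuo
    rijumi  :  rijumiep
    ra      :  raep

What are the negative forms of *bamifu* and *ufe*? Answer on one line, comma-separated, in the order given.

Looking at the last vowel of each stem: -o when the last vowel of the stem is a rounded vowel (*rekapo*, *ku*); -ep when the last vowel of the stem is an unrounded vowel (*re*, *zi*, *rijumi*, *ra*).
Since the last vowel of *bamifu* is /u/ (a rounded vowel), it takes -o, giving *bamifuo*.
Since the last vowel of *ufe* is /e/ (an unrounded vowel), it takes -ep, giving *ufeep*.

bamifuo, ufeep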